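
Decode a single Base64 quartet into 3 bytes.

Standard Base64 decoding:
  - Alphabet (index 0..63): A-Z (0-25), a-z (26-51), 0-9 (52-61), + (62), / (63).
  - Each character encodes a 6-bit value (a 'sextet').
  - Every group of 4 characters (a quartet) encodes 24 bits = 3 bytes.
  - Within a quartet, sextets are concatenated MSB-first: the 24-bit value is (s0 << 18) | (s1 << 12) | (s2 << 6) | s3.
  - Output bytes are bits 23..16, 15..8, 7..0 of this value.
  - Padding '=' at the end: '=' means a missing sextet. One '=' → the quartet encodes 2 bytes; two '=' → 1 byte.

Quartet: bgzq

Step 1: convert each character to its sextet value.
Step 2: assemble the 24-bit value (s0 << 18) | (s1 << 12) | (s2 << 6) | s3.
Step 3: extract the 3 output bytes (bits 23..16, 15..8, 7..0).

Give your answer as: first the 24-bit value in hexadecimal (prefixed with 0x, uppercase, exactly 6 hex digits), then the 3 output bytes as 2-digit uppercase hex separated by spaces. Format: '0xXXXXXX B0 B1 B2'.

Answer: 0x6E0CEA 6E 0C EA

Derivation:
Sextets: b=27, g=32, z=51, q=42
24-bit: (27<<18) | (32<<12) | (51<<6) | 42
      = 0x6C0000 | 0x020000 | 0x000CC0 | 0x00002A
      = 0x6E0CEA
Bytes: (v>>16)&0xFF=6E, (v>>8)&0xFF=0C, v&0xFF=EA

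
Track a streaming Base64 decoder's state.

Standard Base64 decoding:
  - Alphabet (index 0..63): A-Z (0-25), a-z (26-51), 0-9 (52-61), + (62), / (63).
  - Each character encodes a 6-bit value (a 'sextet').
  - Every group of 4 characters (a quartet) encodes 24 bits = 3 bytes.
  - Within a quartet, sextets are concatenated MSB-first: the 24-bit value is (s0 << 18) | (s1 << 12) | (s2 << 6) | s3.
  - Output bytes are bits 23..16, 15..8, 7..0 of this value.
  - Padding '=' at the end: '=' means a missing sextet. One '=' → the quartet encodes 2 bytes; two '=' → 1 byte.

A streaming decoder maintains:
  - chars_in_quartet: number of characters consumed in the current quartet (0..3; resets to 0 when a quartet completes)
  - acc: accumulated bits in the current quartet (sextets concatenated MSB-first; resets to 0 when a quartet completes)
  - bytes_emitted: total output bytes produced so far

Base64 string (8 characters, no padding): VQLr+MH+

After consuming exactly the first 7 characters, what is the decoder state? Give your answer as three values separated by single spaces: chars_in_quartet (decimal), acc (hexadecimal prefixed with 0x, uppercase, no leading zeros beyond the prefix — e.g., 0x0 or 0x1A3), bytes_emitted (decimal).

Answer: 3 0x3E307 3

Derivation:
After char 0 ('V'=21): chars_in_quartet=1 acc=0x15 bytes_emitted=0
After char 1 ('Q'=16): chars_in_quartet=2 acc=0x550 bytes_emitted=0
After char 2 ('L'=11): chars_in_quartet=3 acc=0x1540B bytes_emitted=0
After char 3 ('r'=43): chars_in_quartet=4 acc=0x5502EB -> emit 55 02 EB, reset; bytes_emitted=3
After char 4 ('+'=62): chars_in_quartet=1 acc=0x3E bytes_emitted=3
After char 5 ('M'=12): chars_in_quartet=2 acc=0xF8C bytes_emitted=3
After char 6 ('H'=7): chars_in_quartet=3 acc=0x3E307 bytes_emitted=3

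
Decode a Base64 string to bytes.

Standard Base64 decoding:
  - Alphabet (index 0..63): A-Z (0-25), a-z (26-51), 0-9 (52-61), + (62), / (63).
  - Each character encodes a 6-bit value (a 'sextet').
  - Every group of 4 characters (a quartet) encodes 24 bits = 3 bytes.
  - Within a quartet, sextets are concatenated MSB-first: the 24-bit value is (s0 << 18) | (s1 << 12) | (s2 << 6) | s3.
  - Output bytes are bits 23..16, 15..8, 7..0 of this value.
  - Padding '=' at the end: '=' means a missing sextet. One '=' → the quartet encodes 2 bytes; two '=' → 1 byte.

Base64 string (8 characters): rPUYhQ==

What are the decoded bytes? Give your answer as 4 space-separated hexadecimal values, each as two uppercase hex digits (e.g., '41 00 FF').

Answer: AC F5 18 85

Derivation:
After char 0 ('r'=43): chars_in_quartet=1 acc=0x2B bytes_emitted=0
After char 1 ('P'=15): chars_in_quartet=2 acc=0xACF bytes_emitted=0
After char 2 ('U'=20): chars_in_quartet=3 acc=0x2B3D4 bytes_emitted=0
After char 3 ('Y'=24): chars_in_quartet=4 acc=0xACF518 -> emit AC F5 18, reset; bytes_emitted=3
After char 4 ('h'=33): chars_in_quartet=1 acc=0x21 bytes_emitted=3
After char 5 ('Q'=16): chars_in_quartet=2 acc=0x850 bytes_emitted=3
Padding '==': partial quartet acc=0x850 -> emit 85; bytes_emitted=4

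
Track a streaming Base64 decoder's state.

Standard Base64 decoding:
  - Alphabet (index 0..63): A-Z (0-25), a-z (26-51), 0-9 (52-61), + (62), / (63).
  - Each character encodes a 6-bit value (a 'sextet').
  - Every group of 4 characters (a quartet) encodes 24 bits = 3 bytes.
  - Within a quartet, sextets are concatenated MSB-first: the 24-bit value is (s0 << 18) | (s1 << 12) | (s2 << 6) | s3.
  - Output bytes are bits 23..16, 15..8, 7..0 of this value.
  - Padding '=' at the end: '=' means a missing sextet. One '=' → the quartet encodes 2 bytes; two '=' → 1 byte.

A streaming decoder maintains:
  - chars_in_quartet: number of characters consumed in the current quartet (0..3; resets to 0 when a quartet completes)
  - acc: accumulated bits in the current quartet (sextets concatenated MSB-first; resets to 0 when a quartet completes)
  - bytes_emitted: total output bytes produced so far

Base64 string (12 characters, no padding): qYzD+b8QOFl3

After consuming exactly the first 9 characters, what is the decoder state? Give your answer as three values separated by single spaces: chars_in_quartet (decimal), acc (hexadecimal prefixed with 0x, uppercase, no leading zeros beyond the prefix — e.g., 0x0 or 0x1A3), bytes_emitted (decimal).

After char 0 ('q'=42): chars_in_quartet=1 acc=0x2A bytes_emitted=0
After char 1 ('Y'=24): chars_in_quartet=2 acc=0xA98 bytes_emitted=0
After char 2 ('z'=51): chars_in_quartet=3 acc=0x2A633 bytes_emitted=0
After char 3 ('D'=3): chars_in_quartet=4 acc=0xA98CC3 -> emit A9 8C C3, reset; bytes_emitted=3
After char 4 ('+'=62): chars_in_quartet=1 acc=0x3E bytes_emitted=3
After char 5 ('b'=27): chars_in_quartet=2 acc=0xF9B bytes_emitted=3
After char 6 ('8'=60): chars_in_quartet=3 acc=0x3E6FC bytes_emitted=3
After char 7 ('Q'=16): chars_in_quartet=4 acc=0xF9BF10 -> emit F9 BF 10, reset; bytes_emitted=6
After char 8 ('O'=14): chars_in_quartet=1 acc=0xE bytes_emitted=6

Answer: 1 0xE 6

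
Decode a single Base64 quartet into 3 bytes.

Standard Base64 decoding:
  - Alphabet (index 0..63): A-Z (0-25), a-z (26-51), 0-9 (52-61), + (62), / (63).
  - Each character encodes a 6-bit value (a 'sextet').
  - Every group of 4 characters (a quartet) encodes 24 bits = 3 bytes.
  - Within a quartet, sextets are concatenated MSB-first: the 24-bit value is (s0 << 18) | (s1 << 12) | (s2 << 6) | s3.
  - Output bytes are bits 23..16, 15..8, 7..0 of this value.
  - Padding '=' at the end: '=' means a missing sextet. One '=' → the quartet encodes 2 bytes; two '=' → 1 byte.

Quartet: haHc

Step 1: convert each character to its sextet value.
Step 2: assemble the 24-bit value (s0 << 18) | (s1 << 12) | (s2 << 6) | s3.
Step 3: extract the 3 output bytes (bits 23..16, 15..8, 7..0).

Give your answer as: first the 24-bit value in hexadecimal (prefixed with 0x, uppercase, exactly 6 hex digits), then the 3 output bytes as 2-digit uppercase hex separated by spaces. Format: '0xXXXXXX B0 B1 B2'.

Sextets: h=33, a=26, H=7, c=28
24-bit: (33<<18) | (26<<12) | (7<<6) | 28
      = 0x840000 | 0x01A000 | 0x0001C0 | 0x00001C
      = 0x85A1DC
Bytes: (v>>16)&0xFF=85, (v>>8)&0xFF=A1, v&0xFF=DC

Answer: 0x85A1DC 85 A1 DC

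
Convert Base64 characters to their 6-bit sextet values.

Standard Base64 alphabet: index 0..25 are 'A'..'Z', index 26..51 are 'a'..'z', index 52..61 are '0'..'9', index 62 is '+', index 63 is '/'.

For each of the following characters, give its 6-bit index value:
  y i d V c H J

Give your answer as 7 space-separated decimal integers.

Answer: 50 34 29 21 28 7 9

Derivation:
'y': a..z range, 26 + ord('y') − ord('a') = 50
'i': a..z range, 26 + ord('i') − ord('a') = 34
'd': a..z range, 26 + ord('d') − ord('a') = 29
'V': A..Z range, ord('V') − ord('A') = 21
'c': a..z range, 26 + ord('c') − ord('a') = 28
'H': A..Z range, ord('H') − ord('A') = 7
'J': A..Z range, ord('J') − ord('A') = 9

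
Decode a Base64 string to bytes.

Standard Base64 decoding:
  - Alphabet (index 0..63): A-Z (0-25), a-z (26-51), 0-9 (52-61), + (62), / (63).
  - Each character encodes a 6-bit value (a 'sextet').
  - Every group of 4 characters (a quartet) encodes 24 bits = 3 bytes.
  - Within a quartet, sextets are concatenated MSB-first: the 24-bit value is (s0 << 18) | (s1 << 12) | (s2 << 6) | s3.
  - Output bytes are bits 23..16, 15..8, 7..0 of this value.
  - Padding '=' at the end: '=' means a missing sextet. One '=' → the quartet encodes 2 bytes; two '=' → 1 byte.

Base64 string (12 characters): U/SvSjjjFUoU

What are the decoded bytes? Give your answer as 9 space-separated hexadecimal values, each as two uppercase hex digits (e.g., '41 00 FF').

After char 0 ('U'=20): chars_in_quartet=1 acc=0x14 bytes_emitted=0
After char 1 ('/'=63): chars_in_quartet=2 acc=0x53F bytes_emitted=0
After char 2 ('S'=18): chars_in_quartet=3 acc=0x14FD2 bytes_emitted=0
After char 3 ('v'=47): chars_in_quartet=4 acc=0x53F4AF -> emit 53 F4 AF, reset; bytes_emitted=3
After char 4 ('S'=18): chars_in_quartet=1 acc=0x12 bytes_emitted=3
After char 5 ('j'=35): chars_in_quartet=2 acc=0x4A3 bytes_emitted=3
After char 6 ('j'=35): chars_in_quartet=3 acc=0x128E3 bytes_emitted=3
After char 7 ('j'=35): chars_in_quartet=4 acc=0x4A38E3 -> emit 4A 38 E3, reset; bytes_emitted=6
After char 8 ('F'=5): chars_in_quartet=1 acc=0x5 bytes_emitted=6
After char 9 ('U'=20): chars_in_quartet=2 acc=0x154 bytes_emitted=6
After char 10 ('o'=40): chars_in_quartet=3 acc=0x5528 bytes_emitted=6
After char 11 ('U'=20): chars_in_quartet=4 acc=0x154A14 -> emit 15 4A 14, reset; bytes_emitted=9

Answer: 53 F4 AF 4A 38 E3 15 4A 14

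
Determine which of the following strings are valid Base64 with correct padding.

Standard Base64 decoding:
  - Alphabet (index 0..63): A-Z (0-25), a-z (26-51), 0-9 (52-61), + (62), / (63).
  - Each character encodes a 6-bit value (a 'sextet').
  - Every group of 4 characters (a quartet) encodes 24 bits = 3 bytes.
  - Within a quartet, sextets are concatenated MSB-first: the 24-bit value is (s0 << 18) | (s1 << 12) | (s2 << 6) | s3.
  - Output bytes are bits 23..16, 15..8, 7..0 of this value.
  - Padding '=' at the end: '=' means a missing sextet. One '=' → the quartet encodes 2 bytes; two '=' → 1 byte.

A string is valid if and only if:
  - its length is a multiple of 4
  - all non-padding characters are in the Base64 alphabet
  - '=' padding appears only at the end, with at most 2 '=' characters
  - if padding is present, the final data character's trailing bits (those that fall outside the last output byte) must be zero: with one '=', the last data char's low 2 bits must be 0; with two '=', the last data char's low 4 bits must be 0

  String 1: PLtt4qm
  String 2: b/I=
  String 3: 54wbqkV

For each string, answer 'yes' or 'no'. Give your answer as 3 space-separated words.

Answer: no yes no

Derivation:
String 1: 'PLtt4qm' → invalid (len=7 not mult of 4)
String 2: 'b/I=' → valid
String 3: '54wbqkV' → invalid (len=7 not mult of 4)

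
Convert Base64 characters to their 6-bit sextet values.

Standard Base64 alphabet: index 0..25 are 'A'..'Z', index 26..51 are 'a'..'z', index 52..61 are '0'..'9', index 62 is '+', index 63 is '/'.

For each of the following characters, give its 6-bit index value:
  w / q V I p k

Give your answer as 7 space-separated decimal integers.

Answer: 48 63 42 21 8 41 36

Derivation:
'w': a..z range, 26 + ord('w') − ord('a') = 48
'/': index 63
'q': a..z range, 26 + ord('q') − ord('a') = 42
'V': A..Z range, ord('V') − ord('A') = 21
'I': A..Z range, ord('I') − ord('A') = 8
'p': a..z range, 26 + ord('p') − ord('a') = 41
'k': a..z range, 26 + ord('k') − ord('a') = 36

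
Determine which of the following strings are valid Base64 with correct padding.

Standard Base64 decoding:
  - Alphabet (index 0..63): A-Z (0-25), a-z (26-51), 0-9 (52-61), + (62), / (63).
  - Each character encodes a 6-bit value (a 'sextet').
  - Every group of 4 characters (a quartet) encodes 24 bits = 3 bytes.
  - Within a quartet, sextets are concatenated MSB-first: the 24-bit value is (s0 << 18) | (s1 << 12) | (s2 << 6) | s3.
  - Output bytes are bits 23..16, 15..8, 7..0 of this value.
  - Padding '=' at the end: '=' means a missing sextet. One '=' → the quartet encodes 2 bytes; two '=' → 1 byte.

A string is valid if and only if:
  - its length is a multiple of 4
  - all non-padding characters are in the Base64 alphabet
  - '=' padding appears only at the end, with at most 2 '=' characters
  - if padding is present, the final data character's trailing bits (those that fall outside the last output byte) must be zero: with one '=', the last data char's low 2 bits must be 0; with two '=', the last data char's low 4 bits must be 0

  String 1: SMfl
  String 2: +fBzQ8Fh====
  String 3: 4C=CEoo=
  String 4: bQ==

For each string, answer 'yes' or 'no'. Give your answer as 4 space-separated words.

Answer: yes no no yes

Derivation:
String 1: 'SMfl' → valid
String 2: '+fBzQ8Fh====' → invalid (4 pad chars (max 2))
String 3: '4C=CEoo=' → invalid (bad char(s): ['=']; '=' in middle)
String 4: 'bQ==' → valid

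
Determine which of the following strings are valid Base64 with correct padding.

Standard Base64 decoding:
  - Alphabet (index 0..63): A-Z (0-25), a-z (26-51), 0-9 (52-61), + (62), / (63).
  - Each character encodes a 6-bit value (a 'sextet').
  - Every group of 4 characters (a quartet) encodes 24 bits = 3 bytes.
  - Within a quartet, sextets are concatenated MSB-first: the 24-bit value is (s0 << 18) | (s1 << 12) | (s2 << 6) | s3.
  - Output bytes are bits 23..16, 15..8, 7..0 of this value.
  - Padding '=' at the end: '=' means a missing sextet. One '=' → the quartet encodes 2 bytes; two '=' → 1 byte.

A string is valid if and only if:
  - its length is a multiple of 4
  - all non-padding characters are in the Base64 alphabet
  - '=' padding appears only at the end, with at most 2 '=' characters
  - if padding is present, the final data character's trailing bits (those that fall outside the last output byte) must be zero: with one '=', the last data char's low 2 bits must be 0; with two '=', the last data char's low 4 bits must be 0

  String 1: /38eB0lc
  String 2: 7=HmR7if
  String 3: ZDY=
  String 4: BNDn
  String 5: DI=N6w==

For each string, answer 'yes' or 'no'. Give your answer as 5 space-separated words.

String 1: '/38eB0lc' → valid
String 2: '7=HmR7if' → invalid (bad char(s): ['=']; '=' in middle)
String 3: 'ZDY=' → valid
String 4: 'BNDn' → valid
String 5: 'DI=N6w==' → invalid (bad char(s): ['=']; '=' in middle)

Answer: yes no yes yes no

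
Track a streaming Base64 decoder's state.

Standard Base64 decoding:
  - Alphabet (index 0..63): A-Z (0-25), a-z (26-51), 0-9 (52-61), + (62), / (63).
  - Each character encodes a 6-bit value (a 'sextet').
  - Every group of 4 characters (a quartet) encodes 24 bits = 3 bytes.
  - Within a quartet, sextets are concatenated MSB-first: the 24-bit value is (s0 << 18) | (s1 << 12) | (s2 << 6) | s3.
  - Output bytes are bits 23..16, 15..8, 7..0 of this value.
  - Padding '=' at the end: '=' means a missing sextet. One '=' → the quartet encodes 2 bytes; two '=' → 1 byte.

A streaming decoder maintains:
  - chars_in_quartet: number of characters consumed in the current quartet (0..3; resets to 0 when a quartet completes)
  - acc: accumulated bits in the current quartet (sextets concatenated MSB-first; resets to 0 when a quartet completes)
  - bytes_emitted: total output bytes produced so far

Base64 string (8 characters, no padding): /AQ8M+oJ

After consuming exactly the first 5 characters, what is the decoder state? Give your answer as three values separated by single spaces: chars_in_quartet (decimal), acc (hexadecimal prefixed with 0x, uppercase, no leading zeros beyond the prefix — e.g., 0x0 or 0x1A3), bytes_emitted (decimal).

Answer: 1 0xC 3

Derivation:
After char 0 ('/'=63): chars_in_quartet=1 acc=0x3F bytes_emitted=0
After char 1 ('A'=0): chars_in_quartet=2 acc=0xFC0 bytes_emitted=0
After char 2 ('Q'=16): chars_in_quartet=3 acc=0x3F010 bytes_emitted=0
After char 3 ('8'=60): chars_in_quartet=4 acc=0xFC043C -> emit FC 04 3C, reset; bytes_emitted=3
After char 4 ('M'=12): chars_in_quartet=1 acc=0xC bytes_emitted=3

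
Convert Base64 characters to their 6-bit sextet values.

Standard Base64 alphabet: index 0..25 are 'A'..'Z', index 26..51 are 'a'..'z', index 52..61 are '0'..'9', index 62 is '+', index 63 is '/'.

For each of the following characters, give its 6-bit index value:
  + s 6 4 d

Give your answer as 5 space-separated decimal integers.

'+': index 62
's': a..z range, 26 + ord('s') − ord('a') = 44
'6': 0..9 range, 52 + ord('6') − ord('0') = 58
'4': 0..9 range, 52 + ord('4') − ord('0') = 56
'd': a..z range, 26 + ord('d') − ord('a') = 29

Answer: 62 44 58 56 29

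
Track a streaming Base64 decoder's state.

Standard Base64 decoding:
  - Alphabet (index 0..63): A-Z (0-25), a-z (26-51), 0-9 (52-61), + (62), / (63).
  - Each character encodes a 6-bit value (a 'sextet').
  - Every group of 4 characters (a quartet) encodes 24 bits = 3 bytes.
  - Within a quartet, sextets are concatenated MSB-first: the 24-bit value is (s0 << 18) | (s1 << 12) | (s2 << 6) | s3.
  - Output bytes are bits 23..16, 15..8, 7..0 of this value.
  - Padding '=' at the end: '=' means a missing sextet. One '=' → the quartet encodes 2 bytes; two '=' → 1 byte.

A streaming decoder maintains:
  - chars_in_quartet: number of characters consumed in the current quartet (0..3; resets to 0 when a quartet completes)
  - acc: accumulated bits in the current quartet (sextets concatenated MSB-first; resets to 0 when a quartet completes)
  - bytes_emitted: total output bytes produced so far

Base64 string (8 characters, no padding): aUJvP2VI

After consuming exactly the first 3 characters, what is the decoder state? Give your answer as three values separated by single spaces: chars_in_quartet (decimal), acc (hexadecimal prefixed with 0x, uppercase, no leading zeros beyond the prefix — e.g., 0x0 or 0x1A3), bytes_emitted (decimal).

After char 0 ('a'=26): chars_in_quartet=1 acc=0x1A bytes_emitted=0
After char 1 ('U'=20): chars_in_quartet=2 acc=0x694 bytes_emitted=0
After char 2 ('J'=9): chars_in_quartet=3 acc=0x1A509 bytes_emitted=0

Answer: 3 0x1A509 0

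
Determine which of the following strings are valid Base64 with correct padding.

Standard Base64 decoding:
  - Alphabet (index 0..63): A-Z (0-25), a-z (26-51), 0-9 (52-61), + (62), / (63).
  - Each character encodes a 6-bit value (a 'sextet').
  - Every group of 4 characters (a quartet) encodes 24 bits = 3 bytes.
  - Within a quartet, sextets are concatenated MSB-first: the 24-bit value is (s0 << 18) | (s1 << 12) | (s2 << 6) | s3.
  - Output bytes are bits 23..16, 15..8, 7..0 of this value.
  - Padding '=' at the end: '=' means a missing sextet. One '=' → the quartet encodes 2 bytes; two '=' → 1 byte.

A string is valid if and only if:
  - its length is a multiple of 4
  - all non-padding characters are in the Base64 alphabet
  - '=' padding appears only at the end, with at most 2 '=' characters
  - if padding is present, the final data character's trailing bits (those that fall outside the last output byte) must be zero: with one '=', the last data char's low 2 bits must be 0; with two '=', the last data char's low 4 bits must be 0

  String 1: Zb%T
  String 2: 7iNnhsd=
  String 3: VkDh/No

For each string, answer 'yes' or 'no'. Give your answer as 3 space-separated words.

String 1: 'Zb%T' → invalid (bad char(s): ['%'])
String 2: '7iNnhsd=' → invalid (bad trailing bits)
String 3: 'VkDh/No' → invalid (len=7 not mult of 4)

Answer: no no no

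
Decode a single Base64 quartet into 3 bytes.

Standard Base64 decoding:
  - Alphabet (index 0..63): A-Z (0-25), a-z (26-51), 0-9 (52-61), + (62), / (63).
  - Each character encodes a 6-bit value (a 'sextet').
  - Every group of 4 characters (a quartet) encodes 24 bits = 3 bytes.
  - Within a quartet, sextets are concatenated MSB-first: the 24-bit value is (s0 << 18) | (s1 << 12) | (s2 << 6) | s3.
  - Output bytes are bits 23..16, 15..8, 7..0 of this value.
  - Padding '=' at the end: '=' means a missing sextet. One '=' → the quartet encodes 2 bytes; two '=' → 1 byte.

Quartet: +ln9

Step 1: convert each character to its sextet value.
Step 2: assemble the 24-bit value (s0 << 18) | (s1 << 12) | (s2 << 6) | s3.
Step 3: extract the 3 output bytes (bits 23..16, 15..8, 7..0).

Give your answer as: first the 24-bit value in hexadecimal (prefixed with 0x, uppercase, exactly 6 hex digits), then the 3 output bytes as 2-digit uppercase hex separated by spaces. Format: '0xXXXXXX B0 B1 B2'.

Answer: 0xFA59FD FA 59 FD

Derivation:
Sextets: +=62, l=37, n=39, 9=61
24-bit: (62<<18) | (37<<12) | (39<<6) | 61
      = 0xF80000 | 0x025000 | 0x0009C0 | 0x00003D
      = 0xFA59FD
Bytes: (v>>16)&0xFF=FA, (v>>8)&0xFF=59, v&0xFF=FD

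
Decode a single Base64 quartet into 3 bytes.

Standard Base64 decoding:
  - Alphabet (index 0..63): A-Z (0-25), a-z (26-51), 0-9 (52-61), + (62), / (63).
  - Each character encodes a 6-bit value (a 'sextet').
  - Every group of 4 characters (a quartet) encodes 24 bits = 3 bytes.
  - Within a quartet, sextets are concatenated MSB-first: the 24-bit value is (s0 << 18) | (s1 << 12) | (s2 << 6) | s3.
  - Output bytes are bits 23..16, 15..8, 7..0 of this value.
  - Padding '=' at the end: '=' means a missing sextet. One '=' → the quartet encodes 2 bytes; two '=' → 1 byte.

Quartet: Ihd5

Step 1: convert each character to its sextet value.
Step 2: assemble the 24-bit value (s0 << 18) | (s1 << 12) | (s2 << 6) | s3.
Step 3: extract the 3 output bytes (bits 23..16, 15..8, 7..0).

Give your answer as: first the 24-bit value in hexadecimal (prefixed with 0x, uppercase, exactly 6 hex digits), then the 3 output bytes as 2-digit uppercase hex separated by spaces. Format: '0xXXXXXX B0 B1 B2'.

Sextets: I=8, h=33, d=29, 5=57
24-bit: (8<<18) | (33<<12) | (29<<6) | 57
      = 0x200000 | 0x021000 | 0x000740 | 0x000039
      = 0x221779
Bytes: (v>>16)&0xFF=22, (v>>8)&0xFF=17, v&0xFF=79

Answer: 0x221779 22 17 79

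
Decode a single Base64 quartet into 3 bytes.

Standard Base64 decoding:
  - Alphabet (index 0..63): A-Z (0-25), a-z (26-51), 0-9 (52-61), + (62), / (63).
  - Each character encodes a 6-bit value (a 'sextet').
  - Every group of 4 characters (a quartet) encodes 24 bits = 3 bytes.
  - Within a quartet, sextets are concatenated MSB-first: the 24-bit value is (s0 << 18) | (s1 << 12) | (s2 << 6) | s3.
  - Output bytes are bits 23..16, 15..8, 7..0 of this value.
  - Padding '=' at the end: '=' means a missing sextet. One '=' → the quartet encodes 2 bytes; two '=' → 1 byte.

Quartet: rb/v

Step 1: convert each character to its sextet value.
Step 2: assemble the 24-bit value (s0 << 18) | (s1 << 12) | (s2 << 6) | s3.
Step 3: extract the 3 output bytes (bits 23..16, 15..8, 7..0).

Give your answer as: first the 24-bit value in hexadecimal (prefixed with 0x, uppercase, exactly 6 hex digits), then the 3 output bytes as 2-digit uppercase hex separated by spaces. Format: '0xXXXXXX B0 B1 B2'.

Sextets: r=43, b=27, /=63, v=47
24-bit: (43<<18) | (27<<12) | (63<<6) | 47
      = 0xAC0000 | 0x01B000 | 0x000FC0 | 0x00002F
      = 0xADBFEF
Bytes: (v>>16)&0xFF=AD, (v>>8)&0xFF=BF, v&0xFF=EF

Answer: 0xADBFEF AD BF EF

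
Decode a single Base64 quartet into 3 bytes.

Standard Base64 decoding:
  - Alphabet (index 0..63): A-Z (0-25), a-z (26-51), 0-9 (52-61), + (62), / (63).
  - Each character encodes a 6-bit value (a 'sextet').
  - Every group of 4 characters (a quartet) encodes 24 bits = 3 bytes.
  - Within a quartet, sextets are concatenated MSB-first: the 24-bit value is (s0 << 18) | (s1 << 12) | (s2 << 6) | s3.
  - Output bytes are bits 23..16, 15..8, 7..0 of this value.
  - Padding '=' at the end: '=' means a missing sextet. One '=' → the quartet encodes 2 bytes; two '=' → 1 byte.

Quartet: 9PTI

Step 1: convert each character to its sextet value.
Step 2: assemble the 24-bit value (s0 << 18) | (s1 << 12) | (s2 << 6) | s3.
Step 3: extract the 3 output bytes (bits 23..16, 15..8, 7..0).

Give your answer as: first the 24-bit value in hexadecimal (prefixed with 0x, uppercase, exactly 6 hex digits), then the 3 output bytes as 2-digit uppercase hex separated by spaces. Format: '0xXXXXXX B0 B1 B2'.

Sextets: 9=61, P=15, T=19, I=8
24-bit: (61<<18) | (15<<12) | (19<<6) | 8
      = 0xF40000 | 0x00F000 | 0x0004C0 | 0x000008
      = 0xF4F4C8
Bytes: (v>>16)&0xFF=F4, (v>>8)&0xFF=F4, v&0xFF=C8

Answer: 0xF4F4C8 F4 F4 C8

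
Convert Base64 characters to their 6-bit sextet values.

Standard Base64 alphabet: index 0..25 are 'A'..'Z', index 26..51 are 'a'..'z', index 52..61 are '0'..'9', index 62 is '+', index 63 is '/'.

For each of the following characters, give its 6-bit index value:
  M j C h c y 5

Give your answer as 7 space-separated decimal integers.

'M': A..Z range, ord('M') − ord('A') = 12
'j': a..z range, 26 + ord('j') − ord('a') = 35
'C': A..Z range, ord('C') − ord('A') = 2
'h': a..z range, 26 + ord('h') − ord('a') = 33
'c': a..z range, 26 + ord('c') − ord('a') = 28
'y': a..z range, 26 + ord('y') − ord('a') = 50
'5': 0..9 range, 52 + ord('5') − ord('0') = 57

Answer: 12 35 2 33 28 50 57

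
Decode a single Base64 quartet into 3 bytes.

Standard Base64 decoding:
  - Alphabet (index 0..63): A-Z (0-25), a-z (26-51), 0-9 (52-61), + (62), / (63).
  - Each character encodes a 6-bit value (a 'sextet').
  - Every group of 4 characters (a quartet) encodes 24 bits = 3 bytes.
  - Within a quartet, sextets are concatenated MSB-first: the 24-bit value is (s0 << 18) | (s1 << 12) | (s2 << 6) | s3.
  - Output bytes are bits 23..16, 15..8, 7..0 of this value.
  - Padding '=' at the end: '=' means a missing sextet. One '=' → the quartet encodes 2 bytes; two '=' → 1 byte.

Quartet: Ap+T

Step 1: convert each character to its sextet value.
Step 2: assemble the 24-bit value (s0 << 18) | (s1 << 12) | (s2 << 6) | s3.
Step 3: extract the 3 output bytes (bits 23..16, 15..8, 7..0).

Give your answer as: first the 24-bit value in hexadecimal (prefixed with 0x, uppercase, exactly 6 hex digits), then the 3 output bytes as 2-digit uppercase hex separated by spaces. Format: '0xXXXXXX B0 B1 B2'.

Sextets: A=0, p=41, +=62, T=19
24-bit: (0<<18) | (41<<12) | (62<<6) | 19
      = 0x000000 | 0x029000 | 0x000F80 | 0x000013
      = 0x029F93
Bytes: (v>>16)&0xFF=02, (v>>8)&0xFF=9F, v&0xFF=93

Answer: 0x029F93 02 9F 93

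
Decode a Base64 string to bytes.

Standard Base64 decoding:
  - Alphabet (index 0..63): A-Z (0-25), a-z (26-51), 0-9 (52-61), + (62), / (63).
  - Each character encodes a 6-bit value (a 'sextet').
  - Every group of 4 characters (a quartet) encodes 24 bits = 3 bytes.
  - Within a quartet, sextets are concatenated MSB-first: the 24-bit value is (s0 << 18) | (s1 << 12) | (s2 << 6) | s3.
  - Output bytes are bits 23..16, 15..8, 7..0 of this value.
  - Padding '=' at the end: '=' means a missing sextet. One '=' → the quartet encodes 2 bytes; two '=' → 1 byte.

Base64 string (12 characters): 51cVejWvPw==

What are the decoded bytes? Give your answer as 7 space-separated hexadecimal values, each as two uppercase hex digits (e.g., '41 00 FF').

After char 0 ('5'=57): chars_in_quartet=1 acc=0x39 bytes_emitted=0
After char 1 ('1'=53): chars_in_quartet=2 acc=0xE75 bytes_emitted=0
After char 2 ('c'=28): chars_in_quartet=3 acc=0x39D5C bytes_emitted=0
After char 3 ('V'=21): chars_in_quartet=4 acc=0xE75715 -> emit E7 57 15, reset; bytes_emitted=3
After char 4 ('e'=30): chars_in_quartet=1 acc=0x1E bytes_emitted=3
After char 5 ('j'=35): chars_in_quartet=2 acc=0x7A3 bytes_emitted=3
After char 6 ('W'=22): chars_in_quartet=3 acc=0x1E8D6 bytes_emitted=3
After char 7 ('v'=47): chars_in_quartet=4 acc=0x7A35AF -> emit 7A 35 AF, reset; bytes_emitted=6
After char 8 ('P'=15): chars_in_quartet=1 acc=0xF bytes_emitted=6
After char 9 ('w'=48): chars_in_quartet=2 acc=0x3F0 bytes_emitted=6
Padding '==': partial quartet acc=0x3F0 -> emit 3F; bytes_emitted=7

Answer: E7 57 15 7A 35 AF 3F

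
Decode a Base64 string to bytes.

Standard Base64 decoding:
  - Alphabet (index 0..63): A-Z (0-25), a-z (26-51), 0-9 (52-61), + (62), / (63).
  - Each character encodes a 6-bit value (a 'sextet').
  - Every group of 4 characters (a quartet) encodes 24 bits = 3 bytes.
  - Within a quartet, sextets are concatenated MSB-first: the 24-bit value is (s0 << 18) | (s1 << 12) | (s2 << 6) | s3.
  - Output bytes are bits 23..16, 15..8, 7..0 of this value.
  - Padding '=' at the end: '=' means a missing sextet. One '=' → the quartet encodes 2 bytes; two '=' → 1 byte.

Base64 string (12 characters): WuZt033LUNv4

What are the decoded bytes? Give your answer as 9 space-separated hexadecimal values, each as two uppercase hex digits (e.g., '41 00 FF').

After char 0 ('W'=22): chars_in_quartet=1 acc=0x16 bytes_emitted=0
After char 1 ('u'=46): chars_in_quartet=2 acc=0x5AE bytes_emitted=0
After char 2 ('Z'=25): chars_in_quartet=3 acc=0x16B99 bytes_emitted=0
After char 3 ('t'=45): chars_in_quartet=4 acc=0x5AE66D -> emit 5A E6 6D, reset; bytes_emitted=3
After char 4 ('0'=52): chars_in_quartet=1 acc=0x34 bytes_emitted=3
After char 5 ('3'=55): chars_in_quartet=2 acc=0xD37 bytes_emitted=3
After char 6 ('3'=55): chars_in_quartet=3 acc=0x34DF7 bytes_emitted=3
After char 7 ('L'=11): chars_in_quartet=4 acc=0xD37DCB -> emit D3 7D CB, reset; bytes_emitted=6
After char 8 ('U'=20): chars_in_quartet=1 acc=0x14 bytes_emitted=6
After char 9 ('N'=13): chars_in_quartet=2 acc=0x50D bytes_emitted=6
After char 10 ('v'=47): chars_in_quartet=3 acc=0x1436F bytes_emitted=6
After char 11 ('4'=56): chars_in_quartet=4 acc=0x50DBF8 -> emit 50 DB F8, reset; bytes_emitted=9

Answer: 5A E6 6D D3 7D CB 50 DB F8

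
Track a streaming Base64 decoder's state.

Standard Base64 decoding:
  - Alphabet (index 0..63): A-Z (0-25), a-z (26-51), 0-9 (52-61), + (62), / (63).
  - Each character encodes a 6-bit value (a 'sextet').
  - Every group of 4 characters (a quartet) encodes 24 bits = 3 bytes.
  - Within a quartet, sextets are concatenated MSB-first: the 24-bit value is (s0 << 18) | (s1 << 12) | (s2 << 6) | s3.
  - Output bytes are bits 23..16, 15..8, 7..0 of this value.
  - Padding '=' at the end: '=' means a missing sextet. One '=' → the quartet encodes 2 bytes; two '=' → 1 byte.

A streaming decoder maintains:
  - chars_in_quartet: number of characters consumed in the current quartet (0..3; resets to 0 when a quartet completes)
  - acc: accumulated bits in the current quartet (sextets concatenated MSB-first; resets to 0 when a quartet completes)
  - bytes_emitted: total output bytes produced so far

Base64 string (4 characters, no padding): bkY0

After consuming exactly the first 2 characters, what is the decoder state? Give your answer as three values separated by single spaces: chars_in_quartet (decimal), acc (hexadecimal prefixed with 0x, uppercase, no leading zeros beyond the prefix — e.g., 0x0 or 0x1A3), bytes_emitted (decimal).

After char 0 ('b'=27): chars_in_quartet=1 acc=0x1B bytes_emitted=0
After char 1 ('k'=36): chars_in_quartet=2 acc=0x6E4 bytes_emitted=0

Answer: 2 0x6E4 0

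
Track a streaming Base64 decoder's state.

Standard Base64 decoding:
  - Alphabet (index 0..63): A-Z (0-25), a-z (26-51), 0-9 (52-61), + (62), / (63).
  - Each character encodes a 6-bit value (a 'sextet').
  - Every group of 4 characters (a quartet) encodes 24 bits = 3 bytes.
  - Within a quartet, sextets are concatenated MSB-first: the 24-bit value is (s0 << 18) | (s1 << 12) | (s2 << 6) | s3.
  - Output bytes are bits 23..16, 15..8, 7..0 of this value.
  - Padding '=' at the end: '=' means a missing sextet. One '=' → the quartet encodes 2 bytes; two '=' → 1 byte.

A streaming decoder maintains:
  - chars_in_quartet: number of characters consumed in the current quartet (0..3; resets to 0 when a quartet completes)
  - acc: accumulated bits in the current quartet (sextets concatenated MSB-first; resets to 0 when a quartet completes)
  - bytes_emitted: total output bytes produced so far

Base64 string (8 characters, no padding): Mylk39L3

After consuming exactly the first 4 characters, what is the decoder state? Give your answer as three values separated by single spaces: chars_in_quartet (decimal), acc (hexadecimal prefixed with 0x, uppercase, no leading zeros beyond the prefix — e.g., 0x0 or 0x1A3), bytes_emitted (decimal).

After char 0 ('M'=12): chars_in_quartet=1 acc=0xC bytes_emitted=0
After char 1 ('y'=50): chars_in_quartet=2 acc=0x332 bytes_emitted=0
After char 2 ('l'=37): chars_in_quartet=3 acc=0xCCA5 bytes_emitted=0
After char 3 ('k'=36): chars_in_quartet=4 acc=0x332964 -> emit 33 29 64, reset; bytes_emitted=3

Answer: 0 0x0 3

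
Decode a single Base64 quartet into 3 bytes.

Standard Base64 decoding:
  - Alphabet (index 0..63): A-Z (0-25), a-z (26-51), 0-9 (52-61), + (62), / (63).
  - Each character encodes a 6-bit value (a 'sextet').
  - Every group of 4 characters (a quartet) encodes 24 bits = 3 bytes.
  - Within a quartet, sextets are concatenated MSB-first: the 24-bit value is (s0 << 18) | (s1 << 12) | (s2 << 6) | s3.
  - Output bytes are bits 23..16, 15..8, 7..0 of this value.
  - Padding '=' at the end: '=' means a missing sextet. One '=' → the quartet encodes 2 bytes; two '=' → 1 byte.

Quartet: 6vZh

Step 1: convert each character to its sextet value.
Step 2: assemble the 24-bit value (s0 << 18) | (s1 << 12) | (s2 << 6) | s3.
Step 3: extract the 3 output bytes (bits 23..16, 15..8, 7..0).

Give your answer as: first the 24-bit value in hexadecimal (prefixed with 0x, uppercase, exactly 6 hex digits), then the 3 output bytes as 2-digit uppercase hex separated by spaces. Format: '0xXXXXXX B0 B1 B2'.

Answer: 0xEAF661 EA F6 61

Derivation:
Sextets: 6=58, v=47, Z=25, h=33
24-bit: (58<<18) | (47<<12) | (25<<6) | 33
      = 0xE80000 | 0x02F000 | 0x000640 | 0x000021
      = 0xEAF661
Bytes: (v>>16)&0xFF=EA, (v>>8)&0xFF=F6, v&0xFF=61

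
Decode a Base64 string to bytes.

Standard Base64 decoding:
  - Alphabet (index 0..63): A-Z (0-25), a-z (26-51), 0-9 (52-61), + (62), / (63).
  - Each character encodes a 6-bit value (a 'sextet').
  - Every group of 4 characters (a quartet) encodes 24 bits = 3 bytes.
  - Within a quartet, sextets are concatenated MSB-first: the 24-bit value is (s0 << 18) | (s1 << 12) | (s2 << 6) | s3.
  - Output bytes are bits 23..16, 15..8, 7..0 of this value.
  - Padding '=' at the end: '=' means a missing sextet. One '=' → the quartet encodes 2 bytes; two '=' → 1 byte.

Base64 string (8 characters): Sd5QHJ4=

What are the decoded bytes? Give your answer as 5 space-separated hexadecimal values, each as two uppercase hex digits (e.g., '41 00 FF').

After char 0 ('S'=18): chars_in_quartet=1 acc=0x12 bytes_emitted=0
After char 1 ('d'=29): chars_in_quartet=2 acc=0x49D bytes_emitted=0
After char 2 ('5'=57): chars_in_quartet=3 acc=0x12779 bytes_emitted=0
After char 3 ('Q'=16): chars_in_quartet=4 acc=0x49DE50 -> emit 49 DE 50, reset; bytes_emitted=3
After char 4 ('H'=7): chars_in_quartet=1 acc=0x7 bytes_emitted=3
After char 5 ('J'=9): chars_in_quartet=2 acc=0x1C9 bytes_emitted=3
After char 6 ('4'=56): chars_in_quartet=3 acc=0x7278 bytes_emitted=3
Padding '=': partial quartet acc=0x7278 -> emit 1C 9E; bytes_emitted=5

Answer: 49 DE 50 1C 9E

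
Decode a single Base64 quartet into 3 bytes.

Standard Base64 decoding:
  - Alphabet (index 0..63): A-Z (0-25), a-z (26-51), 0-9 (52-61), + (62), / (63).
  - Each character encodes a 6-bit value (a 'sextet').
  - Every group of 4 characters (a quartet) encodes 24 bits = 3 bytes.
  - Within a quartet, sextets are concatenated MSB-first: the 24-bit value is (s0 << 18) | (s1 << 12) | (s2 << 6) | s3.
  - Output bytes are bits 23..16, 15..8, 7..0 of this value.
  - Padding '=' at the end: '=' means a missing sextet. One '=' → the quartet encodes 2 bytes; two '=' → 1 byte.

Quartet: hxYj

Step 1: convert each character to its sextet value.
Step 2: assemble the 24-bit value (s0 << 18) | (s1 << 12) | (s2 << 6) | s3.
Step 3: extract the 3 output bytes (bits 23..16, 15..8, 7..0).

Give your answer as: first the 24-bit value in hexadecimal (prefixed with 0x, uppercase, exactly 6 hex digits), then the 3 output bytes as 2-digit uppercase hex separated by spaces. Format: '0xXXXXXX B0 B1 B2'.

Answer: 0x871623 87 16 23

Derivation:
Sextets: h=33, x=49, Y=24, j=35
24-bit: (33<<18) | (49<<12) | (24<<6) | 35
      = 0x840000 | 0x031000 | 0x000600 | 0x000023
      = 0x871623
Bytes: (v>>16)&0xFF=87, (v>>8)&0xFF=16, v&0xFF=23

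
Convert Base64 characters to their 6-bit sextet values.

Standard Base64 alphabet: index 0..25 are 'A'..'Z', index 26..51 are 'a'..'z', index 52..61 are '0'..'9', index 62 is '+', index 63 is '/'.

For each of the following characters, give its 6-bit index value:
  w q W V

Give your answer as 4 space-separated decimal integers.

'w': a..z range, 26 + ord('w') − ord('a') = 48
'q': a..z range, 26 + ord('q') − ord('a') = 42
'W': A..Z range, ord('W') − ord('A') = 22
'V': A..Z range, ord('V') − ord('A') = 21

Answer: 48 42 22 21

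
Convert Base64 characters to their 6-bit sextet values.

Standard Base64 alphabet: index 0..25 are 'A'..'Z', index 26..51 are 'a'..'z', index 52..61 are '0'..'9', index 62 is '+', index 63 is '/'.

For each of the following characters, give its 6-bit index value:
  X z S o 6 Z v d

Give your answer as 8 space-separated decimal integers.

Answer: 23 51 18 40 58 25 47 29

Derivation:
'X': A..Z range, ord('X') − ord('A') = 23
'z': a..z range, 26 + ord('z') − ord('a') = 51
'S': A..Z range, ord('S') − ord('A') = 18
'o': a..z range, 26 + ord('o') − ord('a') = 40
'6': 0..9 range, 52 + ord('6') − ord('0') = 58
'Z': A..Z range, ord('Z') − ord('A') = 25
'v': a..z range, 26 + ord('v') − ord('a') = 47
'd': a..z range, 26 + ord('d') − ord('a') = 29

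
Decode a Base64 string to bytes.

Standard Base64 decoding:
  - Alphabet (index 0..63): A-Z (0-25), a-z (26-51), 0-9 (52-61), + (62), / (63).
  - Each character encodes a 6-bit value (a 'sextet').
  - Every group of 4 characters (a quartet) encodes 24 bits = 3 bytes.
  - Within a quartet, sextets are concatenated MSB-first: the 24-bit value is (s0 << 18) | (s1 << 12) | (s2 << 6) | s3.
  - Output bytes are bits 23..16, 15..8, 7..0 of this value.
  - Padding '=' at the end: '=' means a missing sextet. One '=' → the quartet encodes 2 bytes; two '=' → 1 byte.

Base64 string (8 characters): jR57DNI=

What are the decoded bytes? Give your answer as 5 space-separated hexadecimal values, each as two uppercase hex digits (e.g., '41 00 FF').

After char 0 ('j'=35): chars_in_quartet=1 acc=0x23 bytes_emitted=0
After char 1 ('R'=17): chars_in_quartet=2 acc=0x8D1 bytes_emitted=0
After char 2 ('5'=57): chars_in_quartet=3 acc=0x23479 bytes_emitted=0
After char 3 ('7'=59): chars_in_quartet=4 acc=0x8D1E7B -> emit 8D 1E 7B, reset; bytes_emitted=3
After char 4 ('D'=3): chars_in_quartet=1 acc=0x3 bytes_emitted=3
After char 5 ('N'=13): chars_in_quartet=2 acc=0xCD bytes_emitted=3
After char 6 ('I'=8): chars_in_quartet=3 acc=0x3348 bytes_emitted=3
Padding '=': partial quartet acc=0x3348 -> emit 0C D2; bytes_emitted=5

Answer: 8D 1E 7B 0C D2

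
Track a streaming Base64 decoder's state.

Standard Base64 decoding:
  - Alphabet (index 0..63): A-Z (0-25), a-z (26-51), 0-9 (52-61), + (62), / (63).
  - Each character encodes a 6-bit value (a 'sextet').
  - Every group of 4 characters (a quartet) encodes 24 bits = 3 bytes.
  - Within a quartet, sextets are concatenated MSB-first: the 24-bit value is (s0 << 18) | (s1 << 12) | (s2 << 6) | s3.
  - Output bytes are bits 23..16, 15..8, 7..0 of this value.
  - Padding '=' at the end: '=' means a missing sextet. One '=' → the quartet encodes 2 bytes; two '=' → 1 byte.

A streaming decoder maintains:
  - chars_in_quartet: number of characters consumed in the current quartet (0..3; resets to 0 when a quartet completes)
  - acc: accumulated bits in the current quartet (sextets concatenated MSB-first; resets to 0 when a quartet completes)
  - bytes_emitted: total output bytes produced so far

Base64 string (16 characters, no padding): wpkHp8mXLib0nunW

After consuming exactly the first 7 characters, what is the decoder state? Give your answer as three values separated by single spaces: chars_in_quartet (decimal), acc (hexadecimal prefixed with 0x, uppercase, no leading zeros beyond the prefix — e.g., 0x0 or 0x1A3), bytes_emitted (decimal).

Answer: 3 0x29F26 3

Derivation:
After char 0 ('w'=48): chars_in_quartet=1 acc=0x30 bytes_emitted=0
After char 1 ('p'=41): chars_in_quartet=2 acc=0xC29 bytes_emitted=0
After char 2 ('k'=36): chars_in_quartet=3 acc=0x30A64 bytes_emitted=0
After char 3 ('H'=7): chars_in_quartet=4 acc=0xC29907 -> emit C2 99 07, reset; bytes_emitted=3
After char 4 ('p'=41): chars_in_quartet=1 acc=0x29 bytes_emitted=3
After char 5 ('8'=60): chars_in_quartet=2 acc=0xA7C bytes_emitted=3
After char 6 ('m'=38): chars_in_quartet=3 acc=0x29F26 bytes_emitted=3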